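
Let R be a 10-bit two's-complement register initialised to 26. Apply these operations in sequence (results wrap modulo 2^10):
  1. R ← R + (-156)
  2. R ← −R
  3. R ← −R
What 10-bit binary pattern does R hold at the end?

Start: R = 26 = 0000011010.
R = 26 + (-156) = -130 = 1101111110
R = −(-130) = 130 = 0010000010
R = −(130) = -130 = 1101111110

1101111110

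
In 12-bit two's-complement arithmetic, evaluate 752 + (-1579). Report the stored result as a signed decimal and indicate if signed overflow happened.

752 → 001011110000
-1579 → 100111010101
  001011110000
+ 100111010101
= 110011000101
Result 110011000101: MSB = 1 → 3269 − 4096 = -827.
Addends have opposite signs, so signed overflow cannot occur.

-827; no overflow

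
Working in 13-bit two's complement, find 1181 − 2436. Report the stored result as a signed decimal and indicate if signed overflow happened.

1181 → 0010010011101
2436 → 0100110000100
Subtract via negate-and-add: invert 0100110000100 + 1 = 1011001111100 (i.e. -2436).
  0010010011101
+ 1011001111100
= 1101100011001
Result 1101100011001: MSB = 1 → 6937 − 8192 = -1255.
Addends (after negating the subtrahend) have opposite signs, so signed overflow cannot occur.

-1255; no overflow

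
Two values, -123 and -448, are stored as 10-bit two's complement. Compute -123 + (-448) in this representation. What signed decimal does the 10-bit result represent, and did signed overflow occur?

453; overflow

-123 → 1110000101
-448 → 1001000000
  1110000101
+ 1001000000
= 0111000101  (discard carry-out 1)
Result 0111000101: MSB = 0 → value 453.
Both addends are negative but the stored result is non-negative: signed overflow. The true value -123 + (-448) = -571 lies outside [-512, 511].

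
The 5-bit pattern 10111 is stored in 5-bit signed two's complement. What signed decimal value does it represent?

MSB is 1, so the value is negative.
Unsigned reading: 23. Subtract 2^5 = 32: 23 − 32 = -9.

-9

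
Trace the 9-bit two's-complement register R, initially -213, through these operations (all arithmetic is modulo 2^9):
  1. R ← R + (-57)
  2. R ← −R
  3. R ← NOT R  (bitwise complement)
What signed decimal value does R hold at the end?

241

Start: R = -213 = 100101011.
R = -213 + (-57) = -270; wraps to 242 = 011110010
R = −(242) = -242 = 100001110
R = NOT 100001110 = 011110001 = 241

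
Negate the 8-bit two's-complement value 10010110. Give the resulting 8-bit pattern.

01101010

Invert: 01101001. Add 1: 01101010.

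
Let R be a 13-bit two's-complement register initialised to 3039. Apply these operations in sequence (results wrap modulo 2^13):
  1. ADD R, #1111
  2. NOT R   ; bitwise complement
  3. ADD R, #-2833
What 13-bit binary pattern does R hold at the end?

Start: R = 3039 = 0101111011111.
R = 3039 + 1111 = 4150; wraps to -4042 = 1000000110110
R = NOT 1000000110110 = 0111111001001 = 4041
R = 4041 + (-2833) = 1208 = 0010010111000

0010010111000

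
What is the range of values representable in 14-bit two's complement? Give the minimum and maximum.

Minimum: −2^13 = -8192.
Maximum: 2^13 − 1 = 8191.

min = -8192, max = 8191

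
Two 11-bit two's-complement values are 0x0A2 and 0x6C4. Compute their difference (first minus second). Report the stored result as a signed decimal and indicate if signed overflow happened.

0x0A2 = 00010100010 = 162 (signed)
0x6C4 = 11011000100 = -316 (signed)
Subtract via negate-and-add: invert 11011000100 + 1 = 00100111100 (i.e. 316).
  00010100010
+ 00100111100
= 00111011110
Result 00111011110: MSB = 0 → value 478.
Both addends (after negating the subtrahend) are non-negative and so is the stored result: no signed overflow.

478; no overflow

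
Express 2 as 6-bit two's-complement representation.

000010

2 is non-negative, so write it directly in 6 bits: 000010.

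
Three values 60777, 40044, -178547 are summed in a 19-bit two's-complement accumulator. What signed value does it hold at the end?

-77726

60777 + 40044 = 100821 (0011000100111010101)
100821 + (-178547) = -77726 (1101101000001100010)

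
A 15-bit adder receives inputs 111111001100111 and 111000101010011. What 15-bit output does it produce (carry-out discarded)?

110111110111010

  111111001100111
+ 111000101010011
= 110111110111010  (discard carry-out 1)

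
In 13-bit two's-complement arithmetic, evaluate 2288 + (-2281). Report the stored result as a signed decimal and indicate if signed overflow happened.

2288 → 0100011110000
-2281 → 1011100010111
  0100011110000
+ 1011100010111
= 0000000000111  (discard carry-out 1)
Result 0000000000111: MSB = 0 → value 7.
Addends have opposite signs, so signed overflow cannot occur.

7; no overflow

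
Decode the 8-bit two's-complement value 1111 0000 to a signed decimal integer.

-16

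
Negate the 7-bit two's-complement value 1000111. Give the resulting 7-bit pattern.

0111001

Invert: 0111000. Add 1: 0111001.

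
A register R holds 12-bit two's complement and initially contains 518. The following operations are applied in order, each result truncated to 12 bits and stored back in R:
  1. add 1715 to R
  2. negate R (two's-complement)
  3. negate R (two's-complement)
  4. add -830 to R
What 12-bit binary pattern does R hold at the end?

010101111011

Start: R = 518 = 001000000110.
R = 518 + 1715 = 2233; wraps to -1863 = 100010111001
R = −(-1863) = 1863 = 011101000111
R = −(1863) = -1863 = 100010111001
R = -1863 + (-830) = -2693; wraps to 1403 = 010101111011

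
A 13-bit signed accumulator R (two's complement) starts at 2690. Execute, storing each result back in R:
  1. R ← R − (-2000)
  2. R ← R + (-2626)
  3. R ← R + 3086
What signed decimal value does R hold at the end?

-3042

Start: R = 2690 = 0101010000010.
R = 2690 − (-2000) = 4690; wraps to -3502 = 1001001010010
R = -3502 + (-2626) = -6128; wraps to 2064 = 0100000010000
R = 2064 + 3086 = 5150; wraps to -3042 = 1010000011110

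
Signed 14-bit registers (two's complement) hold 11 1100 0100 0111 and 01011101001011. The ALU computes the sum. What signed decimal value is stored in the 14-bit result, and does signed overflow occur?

5010; no overflow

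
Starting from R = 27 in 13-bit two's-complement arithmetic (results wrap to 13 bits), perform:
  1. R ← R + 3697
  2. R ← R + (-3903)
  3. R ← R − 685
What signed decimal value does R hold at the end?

-864

Start: R = 27 = 0000000011011.
R = 27 + 3697 = 3724 = 0111010001100
R = 3724 + (-3903) = -179 = 1111101001101
R = -179 − 685 = -864 = 1110010100000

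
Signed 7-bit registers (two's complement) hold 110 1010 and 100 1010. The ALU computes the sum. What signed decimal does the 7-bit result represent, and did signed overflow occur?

52; overflow

110 1010 → 1101010 = -22 (signed)
100 1010 → 1001010 = -54 (signed)
  1101010
+ 1001010
= 0110100  (discard carry-out 1)
Result 0110100: MSB = 0 → value 52.
Both addends are negative but the stored result is non-negative: signed overflow. The true value -22 + (-54) = -76 lies outside [-64, 63].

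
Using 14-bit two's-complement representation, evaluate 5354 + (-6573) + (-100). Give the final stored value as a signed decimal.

-1319

5354 + (-6573) = -1219 (11101100111101)
-1219 + (-100) = -1319 (11101011011001)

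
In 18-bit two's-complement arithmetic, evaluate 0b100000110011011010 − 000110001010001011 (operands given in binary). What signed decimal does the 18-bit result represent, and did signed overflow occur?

0b100000110011011010 → 100000110011011010 = -127782 (signed)
000110001010001011 = 25227 (signed)
Subtract via negate-and-add: invert 000110001010001011 + 1 = 111001110101110101 (i.e. -25227).
  100000110011011010
+ 111001110101110101
= 011010101001001111  (discard carry-out 1)
Result 011010101001001111: MSB = 0 → value 109135.
Both addends (after negating the subtrahend) are negative but the stored result is non-negative: signed overflow. The true value -127782 − 25227 = -153009 lies outside [-131072, 131071].

109135; overflow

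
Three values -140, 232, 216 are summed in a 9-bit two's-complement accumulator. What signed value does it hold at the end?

-204

-140 + 232 = 92 (001011100)
92 + 216 = 308 → wraps to -204 (100110100)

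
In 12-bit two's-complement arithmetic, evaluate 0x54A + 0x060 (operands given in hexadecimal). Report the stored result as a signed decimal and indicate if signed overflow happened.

1450; no overflow

0x54A = 010101001010 = 1354 (signed)
0x060 = 000001100000 = 96 (signed)
  010101001010
+ 000001100000
= 010110101010
Result 010110101010: MSB = 0 → value 1450.
Both addends are non-negative and so is the stored result: no signed overflow.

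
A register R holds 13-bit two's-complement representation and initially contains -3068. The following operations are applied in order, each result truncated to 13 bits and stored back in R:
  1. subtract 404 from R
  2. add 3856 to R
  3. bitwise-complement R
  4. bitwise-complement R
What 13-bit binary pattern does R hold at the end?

Start: R = -3068 = 1010000000100.
R = -3068 − 404 = -3472 = 1001001110000
R = -3472 + 3856 = 384 = 0000110000000
R = NOT 0000110000000 = 1111001111111 = -385
R = NOT 1111001111111 = 0000110000000 = 384

0000110000000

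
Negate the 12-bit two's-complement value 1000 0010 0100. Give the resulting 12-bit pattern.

011111011100

Invert: 011111011011. Add 1: 011111011100.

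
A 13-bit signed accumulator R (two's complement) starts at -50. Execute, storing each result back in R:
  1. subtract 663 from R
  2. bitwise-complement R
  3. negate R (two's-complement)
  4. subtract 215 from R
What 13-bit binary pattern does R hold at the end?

Start: R = -50 = 1111111001110.
R = -50 − 663 = -713 = 1110100110111
R = NOT 1110100110111 = 0001011001000 = 712
R = −(712) = -712 = 1110100111000
R = -712 − 215 = -927 = 1110001100001

1110001100001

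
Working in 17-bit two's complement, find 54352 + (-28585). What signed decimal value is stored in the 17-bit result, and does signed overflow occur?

25767; no overflow

54352 → 01101010001010000
-28585 → 11001000001010111
  01101010001010000
+ 11001000001010111
= 00110010010100111  (discard carry-out 1)
Result 00110010010100111: MSB = 0 → value 25767.
Addends have opposite signs, so signed overflow cannot occur.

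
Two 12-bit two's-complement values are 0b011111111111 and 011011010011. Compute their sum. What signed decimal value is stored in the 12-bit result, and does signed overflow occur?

0b011111111111 → 011111111111 = 2047 (signed)
011011010011 = 1747 (signed)
  011111111111
+ 011011010011
= 111011010010
Result 111011010010: MSB = 1 → 3794 − 4096 = -302.
Both addends are non-negative but the stored result is negative: signed overflow. The true value 2047 + 1747 = 3794 lies outside [-2048, 2047].

-302; overflow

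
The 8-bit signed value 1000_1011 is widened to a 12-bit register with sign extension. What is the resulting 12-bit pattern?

111110001011

MSB of 10001011 is 1; replicate it into the new high bits.
1111|10001011 → 111110001011 (still -117).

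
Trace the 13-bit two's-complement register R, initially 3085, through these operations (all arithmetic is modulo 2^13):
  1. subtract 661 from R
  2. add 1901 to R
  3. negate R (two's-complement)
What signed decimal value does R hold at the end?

3867

Start: R = 3085 = 0110000001101.
R = 3085 − 661 = 2424 = 0100101111000
R = 2424 + 1901 = 4325; wraps to -3867 = 1000011100101
R = −(-3867) = 3867 = 0111100011011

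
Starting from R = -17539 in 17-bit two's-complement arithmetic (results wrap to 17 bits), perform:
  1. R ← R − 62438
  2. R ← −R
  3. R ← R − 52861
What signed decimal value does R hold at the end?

27116

Start: R = -17539 = 11011101101111101.
R = -17539 − 62438 = -79977; wraps to 51095 = 01100011110010111
R = −(51095) = -51095 = 10011100001101001
R = -51095 − 52861 = -103956; wraps to 27116 = 00110100111101100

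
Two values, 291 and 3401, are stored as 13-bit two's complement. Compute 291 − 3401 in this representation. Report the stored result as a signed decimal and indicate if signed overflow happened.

291 → 0000100100011
3401 → 0110101001001
Subtract via negate-and-add: invert 0110101001001 + 1 = 1001010110111 (i.e. -3401).
  0000100100011
+ 1001010110111
= 1001111011010
Result 1001111011010: MSB = 1 → 5082 − 8192 = -3110.
Addends (after negating the subtrahend) have opposite signs, so signed overflow cannot occur.

-3110; no overflow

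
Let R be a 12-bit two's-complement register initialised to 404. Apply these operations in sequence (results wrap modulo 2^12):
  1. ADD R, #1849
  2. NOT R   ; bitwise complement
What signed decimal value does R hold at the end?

1842

Start: R = 404 = 000110010100.
R = 404 + 1849 = 2253; wraps to -1843 = 100011001101
R = NOT 100011001101 = 011100110010 = 1842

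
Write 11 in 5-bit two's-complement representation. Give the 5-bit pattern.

01011

11 is non-negative, so write it directly in 5 bits: 01011.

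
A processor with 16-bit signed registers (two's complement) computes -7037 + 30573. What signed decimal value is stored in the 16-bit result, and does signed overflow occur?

23536; no overflow

-7037 → 1110010010000011
30573 → 0111011101101101
  1110010010000011
+ 0111011101101101
= 0101101111110000  (discard carry-out 1)
Result 0101101111110000: MSB = 0 → value 23536.
Addends have opposite signs, so signed overflow cannot occur.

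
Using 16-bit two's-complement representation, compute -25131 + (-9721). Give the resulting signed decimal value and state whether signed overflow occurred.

-25131 → 1001110111010101
-9721 → 1101101000000111
  1001110111010101
+ 1101101000000111
= 0111011111011100  (discard carry-out 1)
Result 0111011111011100: MSB = 0 → value 30684.
Both addends are negative but the stored result is non-negative: signed overflow. The true value -25131 + (-9721) = -34852 lies outside [-32768, 32767].

30684; overflow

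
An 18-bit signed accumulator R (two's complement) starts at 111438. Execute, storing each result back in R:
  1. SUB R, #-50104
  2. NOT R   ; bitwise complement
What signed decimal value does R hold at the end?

100601

Start: R = 111438 = 011011001101001110.
R = 111438 − (-50104) = 161542; wraps to -100602 = 100111011100000110
R = NOT 100111011100000110 = 011000100011111001 = 100601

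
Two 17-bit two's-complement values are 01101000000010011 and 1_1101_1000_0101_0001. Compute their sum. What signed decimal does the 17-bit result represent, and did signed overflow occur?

43108; no overflow

01101000000010011 = 53267 (signed)
1_1101_1000_0101_0001 → 11101100001010001 = -10159 (signed)
  01101000000010011
+ 11101100001010001
= 01010100001100100  (discard carry-out 1)
Result 01010100001100100: MSB = 0 → value 43108.
Addends have opposite signs, so signed overflow cannot occur.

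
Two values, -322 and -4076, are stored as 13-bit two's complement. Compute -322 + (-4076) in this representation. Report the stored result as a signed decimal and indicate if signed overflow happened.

3794; overflow

-322 → 1111010111110
-4076 → 1000000010100
  1111010111110
+ 1000000010100
= 0111011010010  (discard carry-out 1)
Result 0111011010010: MSB = 0 → value 3794.
Both addends are negative but the stored result is non-negative: signed overflow. The true value -322 + (-4076) = -4398 lies outside [-4096, 4095].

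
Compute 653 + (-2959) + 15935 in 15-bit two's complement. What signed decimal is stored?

13629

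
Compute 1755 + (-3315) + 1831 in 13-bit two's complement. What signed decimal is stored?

1755 + (-3315) = -1560 (1100111101000)
-1560 + 1831 = 271 (0000100001111)

271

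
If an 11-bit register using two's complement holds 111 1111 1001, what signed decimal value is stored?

MSB is 1, so the value is negative.
Invert: 00000000110. Add 1: 00000000111 = 7. So the value is −7.

-7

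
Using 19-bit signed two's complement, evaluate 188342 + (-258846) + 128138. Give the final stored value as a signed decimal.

57634

188342 + (-258846) = -70504 (1101110110010011000)
-70504 + 128138 = 57634 (0001110000100100010)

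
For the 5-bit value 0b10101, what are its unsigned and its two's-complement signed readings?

unsigned = 21, signed = -11

Unsigned: 10101 = 21.
Signed: MSB=1 → 21 − 32 = -11.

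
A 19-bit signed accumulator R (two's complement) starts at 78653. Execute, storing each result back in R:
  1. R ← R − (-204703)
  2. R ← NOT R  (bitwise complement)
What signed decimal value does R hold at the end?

Start: R = 78653 = 0010011001100111101.
R = 78653 − (-204703) = 283356; wraps to -240932 = 1000101001011011100
R = NOT 1000101001011011100 = 0111010110100100011 = 240931

240931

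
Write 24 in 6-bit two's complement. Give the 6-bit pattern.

011000

24 is non-negative, so write it directly in 6 bits: 011000.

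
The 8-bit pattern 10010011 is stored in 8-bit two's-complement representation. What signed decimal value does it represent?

MSB is 1, so the value is negative.
Unsigned reading: 147. Subtract 2^8 = 256: 147 − 256 = -109.

-109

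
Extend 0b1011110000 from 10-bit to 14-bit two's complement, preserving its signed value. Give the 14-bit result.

11111011110000

MSB of 1011110000 is 1; replicate it into the new high bits.
1111|1011110000 → 11111011110000 (still -272).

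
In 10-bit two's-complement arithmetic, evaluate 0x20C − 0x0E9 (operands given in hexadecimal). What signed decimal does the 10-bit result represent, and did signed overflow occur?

291; overflow

0x20C = 1000001100 = -500 (signed)
0x0E9 = 0011101001 = 233 (signed)
Subtract via negate-and-add: invert 0011101001 + 1 = 1100010111 (i.e. -233).
  1000001100
+ 1100010111
= 0100100011  (discard carry-out 1)
Result 0100100011: MSB = 0 → value 291.
Both addends (after negating the subtrahend) are negative but the stored result is non-negative: signed overflow. The true value -500 − 233 = -733 lies outside [-512, 511].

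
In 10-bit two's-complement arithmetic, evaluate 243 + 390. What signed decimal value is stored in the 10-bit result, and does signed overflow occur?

-391; overflow

243 → 0011110011
390 → 0110000110
  0011110011
+ 0110000110
= 1001111001
Result 1001111001: MSB = 1 → 633 − 1024 = -391.
Both addends are non-negative but the stored result is negative: signed overflow. The true value 243 + 390 = 633 lies outside [-512, 511].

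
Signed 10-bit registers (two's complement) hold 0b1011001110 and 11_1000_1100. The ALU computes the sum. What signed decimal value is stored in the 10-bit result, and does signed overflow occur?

0b1011001110 → 1011001110 = -306 (signed)
11_1000_1100 → 1110001100 = -116 (signed)
  1011001110
+ 1110001100
= 1001011010  (discard carry-out 1)
Result 1001011010: MSB = 1 → 602 − 1024 = -422.
Both addends are negative and so is the stored result: no signed overflow.

-422; no overflow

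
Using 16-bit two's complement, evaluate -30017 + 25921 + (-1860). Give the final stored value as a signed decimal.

-5956

-30017 + 25921 = -4096 (1111000000000000)
-4096 + (-1860) = -5956 (1110100010111100)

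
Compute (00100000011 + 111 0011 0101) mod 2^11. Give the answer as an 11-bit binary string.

00000111000

  00100000011
+ 11100110101
= 00000111000  (discard carry-out 1)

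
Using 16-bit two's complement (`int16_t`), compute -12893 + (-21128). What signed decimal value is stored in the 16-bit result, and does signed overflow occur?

-12893 → 1100110110100011
-21128 → 1010110101111000
  1100110110100011
+ 1010110101111000
= 0111101100011011  (discard carry-out 1)
Result 0111101100011011: MSB = 0 → value 31515.
Both addends are negative but the stored result is non-negative: signed overflow. The true value -12893 + (-21128) = -34021 lies outside [-32768, 32767].

31515; overflow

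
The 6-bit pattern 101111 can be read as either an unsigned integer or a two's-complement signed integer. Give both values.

Unsigned: 101111 = 47.
Signed: MSB=1 → 47 − 64 = -17.

unsigned = 47, signed = -17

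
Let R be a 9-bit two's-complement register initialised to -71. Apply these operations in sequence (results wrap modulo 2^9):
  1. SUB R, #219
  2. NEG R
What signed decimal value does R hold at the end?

Start: R = -71 = 110111001.
R = -71 − 219 = -290; wraps to 222 = 011011110
R = −(222) = -222 = 100100010

-222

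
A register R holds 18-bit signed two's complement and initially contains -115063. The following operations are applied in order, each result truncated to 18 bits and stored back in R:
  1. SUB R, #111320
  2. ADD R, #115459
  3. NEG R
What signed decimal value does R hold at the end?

Start: R = -115063 = 100011111010001001.
R = -115063 − 111320 = -226383; wraps to 35761 = 001000101110110001
R = 35761 + 115459 = 151220; wraps to -110924 = 100100111010110100
R = −(-110924) = 110924 = 011011000101001100

110924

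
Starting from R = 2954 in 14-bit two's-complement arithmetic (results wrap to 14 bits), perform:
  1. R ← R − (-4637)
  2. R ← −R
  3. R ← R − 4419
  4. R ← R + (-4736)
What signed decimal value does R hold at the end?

Start: R = 2954 = 00101110001010.
R = 2954 − (-4637) = 7591 = 01110110100111
R = −(7591) = -7591 = 10001001011001
R = -7591 − 4419 = -12010; wraps to 4374 = 01000100010110
R = 4374 + (-4736) = -362 = 11111010010110

-362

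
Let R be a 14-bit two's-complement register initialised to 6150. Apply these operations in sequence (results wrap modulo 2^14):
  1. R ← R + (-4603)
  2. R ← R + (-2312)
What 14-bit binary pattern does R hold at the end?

11110100000011

Start: R = 6150 = 01100000000110.
R = 6150 + (-4603) = 1547 = 00011000001011
R = 1547 + (-2312) = -765 = 11110100000011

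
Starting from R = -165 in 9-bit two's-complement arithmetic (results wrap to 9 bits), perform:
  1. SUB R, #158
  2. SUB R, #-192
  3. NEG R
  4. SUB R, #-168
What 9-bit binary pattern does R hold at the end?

100101011

Start: R = -165 = 101011011.
R = -165 − 158 = -323; wraps to 189 = 010111101
R = 189 − (-192) = 381; wraps to -131 = 101111101
R = −(-131) = 131 = 010000011
R = 131 − (-168) = 299; wraps to -213 = 100101011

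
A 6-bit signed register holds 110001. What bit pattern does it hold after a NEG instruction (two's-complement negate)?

001111

Invert: 001110. Add 1: 001111.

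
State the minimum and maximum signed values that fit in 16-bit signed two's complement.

min = -32768, max = 32767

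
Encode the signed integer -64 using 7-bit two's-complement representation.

1000000

|-64| = 64 = 1000000 in 7 bits.
Invert the bits: 0111111. Add 1: 1000000.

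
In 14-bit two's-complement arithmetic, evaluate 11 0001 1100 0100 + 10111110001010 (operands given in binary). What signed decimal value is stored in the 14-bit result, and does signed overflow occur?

-7858; no overflow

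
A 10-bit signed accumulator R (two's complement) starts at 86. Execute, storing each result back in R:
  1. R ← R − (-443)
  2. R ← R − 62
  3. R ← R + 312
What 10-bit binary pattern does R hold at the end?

Start: R = 86 = 0001010110.
R = 86 − (-443) = 529; wraps to -495 = 1000010001
R = -495 − 62 = -557; wraps to 467 = 0111010011
R = 467 + 312 = 779; wraps to -245 = 1100001011

1100001011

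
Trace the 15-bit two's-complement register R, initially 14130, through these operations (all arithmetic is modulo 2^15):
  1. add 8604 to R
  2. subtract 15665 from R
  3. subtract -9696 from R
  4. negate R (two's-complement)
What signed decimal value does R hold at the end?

16003

Start: R = 14130 = 011011100110010.
R = 14130 + 8604 = 22734; wraps to -10034 = 101100011001110
R = -10034 − 15665 = -25699; wraps to 7069 = 001101110011101
R = 7069 − (-9696) = 16765; wraps to -16003 = 100000101111101
R = −(-16003) = 16003 = 011111010000011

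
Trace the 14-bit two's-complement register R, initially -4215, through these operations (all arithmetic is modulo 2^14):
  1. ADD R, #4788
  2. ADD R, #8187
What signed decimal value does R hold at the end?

Start: R = -4215 = 10111110001001.
R = -4215 + 4788 = 573 = 00001000111101
R = 573 + 8187 = 8760; wraps to -7624 = 10001000111000

-7624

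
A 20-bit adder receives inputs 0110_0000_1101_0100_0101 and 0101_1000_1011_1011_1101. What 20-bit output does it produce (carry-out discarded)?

  01100000110101000101
+ 01011000101110111101
= 10111001100100000010

10111001100100000010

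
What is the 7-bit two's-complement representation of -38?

|-38| = 38 = 0100110 in 7 bits.
Invert the bits: 1011001. Add 1: 1011010.
Check: 1011010 reads as 90 − 128 = -38.

1011010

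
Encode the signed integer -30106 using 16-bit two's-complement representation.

1000101001100110

|-30106| = 30106 = 0111010110011010 in 16 bits.
Invert the bits: 1000101001100101. Add 1: 1000101001100110.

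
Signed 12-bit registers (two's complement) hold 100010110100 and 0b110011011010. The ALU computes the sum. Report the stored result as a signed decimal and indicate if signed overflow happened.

100010110100 = -1868 (signed)
0b110011011010 → 110011011010 = -806 (signed)
  100010110100
+ 110011011010
= 010110001110  (discard carry-out 1)
Result 010110001110: MSB = 0 → value 1422.
Both addends are negative but the stored result is non-negative: signed overflow. The true value -1868 + (-806) = -2674 lies outside [-2048, 2047].

1422; overflow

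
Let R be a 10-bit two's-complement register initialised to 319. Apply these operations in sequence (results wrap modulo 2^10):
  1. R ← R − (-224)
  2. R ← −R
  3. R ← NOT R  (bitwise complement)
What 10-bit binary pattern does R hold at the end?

1000011110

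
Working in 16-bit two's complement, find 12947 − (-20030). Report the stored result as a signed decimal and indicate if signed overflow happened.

12947 → 0011001010010011
-20030 → 1011000111000010
Subtract via negate-and-add: invert 1011000111000010 + 1 = 0100111000111110 (i.e. 20030).
  0011001010010011
+ 0100111000111110
= 1000000011010001
Result 1000000011010001: MSB = 1 → 32977 − 65536 = -32559.
Both addends (after negating the subtrahend) are non-negative but the stored result is negative: signed overflow. The true value 12947 − (-20030) = 32977 lies outside [-32768, 32767].

-32559; overflow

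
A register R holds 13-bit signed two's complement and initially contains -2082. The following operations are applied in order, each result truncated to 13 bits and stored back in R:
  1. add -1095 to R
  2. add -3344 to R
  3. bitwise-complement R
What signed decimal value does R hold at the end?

Start: R = -2082 = 1011111011110.
R = -2082 + (-1095) = -3177 = 1001110010111
R = -3177 + (-3344) = -6521; wraps to 1671 = 0011010000111
R = NOT 0011010000111 = 1100101111000 = -1672

-1672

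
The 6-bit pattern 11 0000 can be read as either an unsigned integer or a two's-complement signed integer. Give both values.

Unsigned: 110000 = 48.
Signed: MSB=1 → 48 − 64 = -16.

unsigned = 48, signed = -16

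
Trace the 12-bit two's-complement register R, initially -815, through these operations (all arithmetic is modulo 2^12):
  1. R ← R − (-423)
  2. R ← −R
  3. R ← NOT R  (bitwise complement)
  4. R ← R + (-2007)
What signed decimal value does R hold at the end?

1696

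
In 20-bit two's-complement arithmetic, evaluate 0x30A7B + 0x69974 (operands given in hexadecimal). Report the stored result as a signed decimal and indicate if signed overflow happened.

0x30A7B = 00110000101001111011 = 199291 (signed)
0x69974 = 01101001100101110100 = 432500 (signed)
  00110000101001111011
+ 01101001100101110100
= 10011010001111101111
Result 10011010001111101111: MSB = 1 → 631791 − 1048576 = -416785.
Both addends are non-negative but the stored result is negative: signed overflow. The true value 199291 + 432500 = 631791 lies outside [-524288, 524287].

-416785; overflow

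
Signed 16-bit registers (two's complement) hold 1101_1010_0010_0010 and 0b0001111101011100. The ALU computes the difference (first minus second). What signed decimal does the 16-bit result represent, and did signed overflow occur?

-17722; no overflow

1101_1010_0010_0010 → 1101101000100010 = -9694 (signed)
0b0001111101011100 → 0001111101011100 = 8028 (signed)
Subtract via negate-and-add: invert 0001111101011100 + 1 = 1110000010100100 (i.e. -8028).
  1101101000100010
+ 1110000010100100
= 1011101011000110  (discard carry-out 1)
Result 1011101011000110: MSB = 1 → 47814 − 65536 = -17722.
Both addends (after negating the subtrahend) are negative and so is the stored result: no signed overflow.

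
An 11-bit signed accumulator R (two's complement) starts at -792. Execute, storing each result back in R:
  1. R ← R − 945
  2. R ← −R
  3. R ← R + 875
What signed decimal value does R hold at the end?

564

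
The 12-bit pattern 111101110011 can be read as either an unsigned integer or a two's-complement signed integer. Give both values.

unsigned = 3955, signed = -141

Unsigned: 111101110011 = 3955.
Signed: MSB=1 → 3955 − 4096 = -141.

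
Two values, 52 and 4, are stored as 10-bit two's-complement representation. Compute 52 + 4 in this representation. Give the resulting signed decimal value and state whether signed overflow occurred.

52 → 0000110100
4 → 0000000100
  0000110100
+ 0000000100
= 0000111000
Result 0000111000: MSB = 0 → value 56.
Both addends are non-negative and so is the stored result: no signed overflow.

56; no overflow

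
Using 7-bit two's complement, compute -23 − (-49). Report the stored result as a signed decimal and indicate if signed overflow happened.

-23 → 1101001
-49 → 1001111
Subtract via negate-and-add: invert 1001111 + 1 = 0110001 (i.e. 49).
  1101001
+ 0110001
= 0011010  (discard carry-out 1)
Result 0011010: MSB = 0 → value 26.
Addends (after negating the subtrahend) have opposite signs, so signed overflow cannot occur.

26; no overflow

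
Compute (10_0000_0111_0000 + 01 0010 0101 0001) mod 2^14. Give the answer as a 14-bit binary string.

11001011000001

  10000001110000
+ 01001001010001
= 11001011000001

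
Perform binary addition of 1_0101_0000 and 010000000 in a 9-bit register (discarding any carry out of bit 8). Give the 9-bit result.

111010000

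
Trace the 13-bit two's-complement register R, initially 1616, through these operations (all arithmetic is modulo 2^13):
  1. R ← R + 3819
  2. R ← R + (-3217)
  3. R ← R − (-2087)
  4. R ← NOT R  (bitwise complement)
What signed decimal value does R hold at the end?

Start: R = 1616 = 0011001010000.
R = 1616 + 3819 = 5435; wraps to -2757 = 1010100111011
R = -2757 + (-3217) = -5974; wraps to 2218 = 0100010101010
R = 2218 − (-2087) = 4305; wraps to -3887 = 1000011010001
R = NOT 1000011010001 = 0111100101110 = 3886

3886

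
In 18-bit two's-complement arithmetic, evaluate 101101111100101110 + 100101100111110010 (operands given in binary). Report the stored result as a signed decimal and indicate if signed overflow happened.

101101111100101110 = -73938 (signed)
100101100111110010 = -108046 (signed)
  101101111100101110
+ 100101100111110010
= 010011100100100000  (discard carry-out 1)
Result 010011100100100000: MSB = 0 → value 80160.
Both addends are negative but the stored result is non-negative: signed overflow. The true value -73938 + (-108046) = -181984 lies outside [-131072, 131071].

80160; overflow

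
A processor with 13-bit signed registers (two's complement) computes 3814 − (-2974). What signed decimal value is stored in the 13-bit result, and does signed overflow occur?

-1404; overflow

3814 → 0111011100110
-2974 → 1010001100010
Subtract via negate-and-add: invert 1010001100010 + 1 = 0101110011110 (i.e. 2974).
  0111011100110
+ 0101110011110
= 1101010000100
Result 1101010000100: MSB = 1 → 6788 − 8192 = -1404.
Both addends (after negating the subtrahend) are non-negative but the stored result is negative: signed overflow. The true value 3814 − (-2974) = 6788 lies outside [-4096, 4095].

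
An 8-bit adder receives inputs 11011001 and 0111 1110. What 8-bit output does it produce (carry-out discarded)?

01010111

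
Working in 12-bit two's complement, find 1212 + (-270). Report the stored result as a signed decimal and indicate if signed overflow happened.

942; no overflow

1212 → 010010111100
-270 → 111011110010
  010010111100
+ 111011110010
= 001110101110  (discard carry-out 1)
Result 001110101110: MSB = 0 → value 942.
Addends have opposite signs, so signed overflow cannot occur.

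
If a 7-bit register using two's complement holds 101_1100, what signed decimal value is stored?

-36

MSB is 1, so the value is negative.
Unsigned reading: 92. Subtract 2^7 = 128: 92 − 128 = -36.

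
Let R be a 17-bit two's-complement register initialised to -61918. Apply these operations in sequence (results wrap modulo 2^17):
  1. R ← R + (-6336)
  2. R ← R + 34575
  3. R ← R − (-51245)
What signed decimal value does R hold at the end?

Start: R = -61918 = 10000111000100010.
R = -61918 + (-6336) = -68254; wraps to 62818 = 01111010101100010
R = 62818 + 34575 = 97393; wraps to -33679 = 10111110001110001
R = -33679 − (-51245) = 17566 = 00100010010011110

17566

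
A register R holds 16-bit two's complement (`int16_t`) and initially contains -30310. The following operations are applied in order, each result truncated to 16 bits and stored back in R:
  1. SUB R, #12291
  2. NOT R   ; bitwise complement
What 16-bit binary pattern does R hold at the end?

1010011001101000

Start: R = -30310 = 1000100110011010.
R = -30310 − 12291 = -42601; wraps to 22935 = 0101100110010111
R = NOT 0101100110010111 = 1010011001101000 = -22936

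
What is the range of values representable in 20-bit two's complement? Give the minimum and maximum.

Minimum: −2^19 = -524288.
Maximum: 2^19 − 1 = 524287.

min = -524288, max = 524287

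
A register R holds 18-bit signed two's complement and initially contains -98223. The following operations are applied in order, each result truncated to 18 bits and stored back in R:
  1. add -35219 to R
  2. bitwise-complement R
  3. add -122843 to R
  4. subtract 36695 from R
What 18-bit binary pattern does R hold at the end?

111001101000001111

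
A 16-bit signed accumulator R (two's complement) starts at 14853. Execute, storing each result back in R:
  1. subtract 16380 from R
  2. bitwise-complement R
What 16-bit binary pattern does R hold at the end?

Start: R = 14853 = 0011101000000101.
R = 14853 − 16380 = -1527 = 1111101000001001
R = NOT 1111101000001001 = 0000010111110110 = 1526

0000010111110110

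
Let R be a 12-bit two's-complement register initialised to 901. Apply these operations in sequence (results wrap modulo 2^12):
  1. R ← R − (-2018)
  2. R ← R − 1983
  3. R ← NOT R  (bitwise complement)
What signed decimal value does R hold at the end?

-937

Start: R = 901 = 001110000101.
R = 901 − (-2018) = 2919; wraps to -1177 = 101101100111
R = -1177 − 1983 = -3160; wraps to 936 = 001110101000
R = NOT 001110101000 = 110001010111 = -937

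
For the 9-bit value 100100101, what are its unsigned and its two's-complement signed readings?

unsigned = 293, signed = -219

Unsigned: 100100101 = 293.
Signed: MSB=1 → 293 − 512 = -219.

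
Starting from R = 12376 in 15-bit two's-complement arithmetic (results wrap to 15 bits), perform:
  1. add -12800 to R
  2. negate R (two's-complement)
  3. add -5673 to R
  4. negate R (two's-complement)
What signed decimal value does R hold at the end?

Start: R = 12376 = 011000001011000.
R = 12376 + (-12800) = -424 = 111111001011000
R = −(-424) = 424 = 000000110101000
R = 424 + (-5673) = -5249 = 110101101111111
R = −(-5249) = 5249 = 001010010000001

5249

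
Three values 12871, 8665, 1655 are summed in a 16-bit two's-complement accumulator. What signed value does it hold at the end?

12871 + 8665 = 21536 (0101010000100000)
21536 + 1655 = 23191 (0101101010010111)

23191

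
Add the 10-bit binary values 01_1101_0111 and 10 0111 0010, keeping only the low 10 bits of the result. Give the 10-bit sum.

0001001001

  0111010111
+ 1001110010
= 0001001001  (discard carry-out 1)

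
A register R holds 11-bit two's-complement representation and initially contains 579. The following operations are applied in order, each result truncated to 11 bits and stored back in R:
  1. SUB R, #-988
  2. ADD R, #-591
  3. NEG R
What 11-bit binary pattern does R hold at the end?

Start: R = 579 = 01001000011.
R = 579 − (-988) = 1567; wraps to -481 = 11000011111
R = -481 + (-591) = -1072; wraps to 976 = 01111010000
R = −(976) = -976 = 10000110000

10000110000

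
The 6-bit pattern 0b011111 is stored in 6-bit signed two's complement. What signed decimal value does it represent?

MSB is 0, so the value is non-negative: 011111 = 31.

31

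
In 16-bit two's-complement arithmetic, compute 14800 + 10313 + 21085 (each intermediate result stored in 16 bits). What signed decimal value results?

-19338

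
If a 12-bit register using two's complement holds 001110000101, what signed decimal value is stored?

901

MSB is 0, so the value is non-negative: 001110000101 = 901.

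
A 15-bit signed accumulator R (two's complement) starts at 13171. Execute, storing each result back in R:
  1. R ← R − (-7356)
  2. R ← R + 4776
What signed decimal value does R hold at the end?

-7465

Start: R = 13171 = 011001101110011.
R = 13171 − (-7356) = 20527; wraps to -12241 = 101000000101111
R = -12241 + 4776 = -7465 = 110001011010111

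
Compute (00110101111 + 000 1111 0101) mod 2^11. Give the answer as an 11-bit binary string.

01010100100

  00110101111
+ 00011110101
= 01010100100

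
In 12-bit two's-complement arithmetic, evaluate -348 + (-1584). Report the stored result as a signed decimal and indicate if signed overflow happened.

-1932; no overflow

-348 → 111010100100
-1584 → 100111010000
  111010100100
+ 100111010000
= 100001110100  (discard carry-out 1)
Result 100001110100: MSB = 1 → 2164 − 4096 = -1932.
Both addends are negative and so is the stored result: no signed overflow.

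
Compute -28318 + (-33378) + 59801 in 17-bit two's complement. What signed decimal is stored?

-1895

-28318 + (-33378) = -61696 (10000111100000000)
-61696 + 59801 = -1895 (11111100010011001)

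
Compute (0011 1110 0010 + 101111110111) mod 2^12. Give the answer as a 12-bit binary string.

111111011001

  001111100010
+ 101111110111
= 111111011001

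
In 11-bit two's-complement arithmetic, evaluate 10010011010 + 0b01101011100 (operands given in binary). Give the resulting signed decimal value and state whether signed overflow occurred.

10010011010 = -870 (signed)
0b01101011100 → 01101011100 = 860 (signed)
  10010011010
+ 01101011100
= 11111110110
Result 11111110110: MSB = 1 → 2038 − 2048 = -10.
Addends have opposite signs, so signed overflow cannot occur.

-10; no overflow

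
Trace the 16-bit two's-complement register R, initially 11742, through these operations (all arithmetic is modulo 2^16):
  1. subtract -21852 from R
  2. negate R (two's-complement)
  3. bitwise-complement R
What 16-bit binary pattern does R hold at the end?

Start: R = 11742 = 0010110111011110.
R = 11742 − (-21852) = 33594; wraps to -31942 = 1000001100111010
R = −(-31942) = 31942 = 0111110011000110
R = NOT 0111110011000110 = 1000001100111001 = -31943

1000001100111001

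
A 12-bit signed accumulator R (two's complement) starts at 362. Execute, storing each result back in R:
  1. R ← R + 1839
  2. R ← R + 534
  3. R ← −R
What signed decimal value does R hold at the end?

1361

Start: R = 362 = 000101101010.
R = 362 + 1839 = 2201; wraps to -1895 = 100010011001
R = -1895 + 534 = -1361 = 101010101111
R = −(-1361) = 1361 = 010101010001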